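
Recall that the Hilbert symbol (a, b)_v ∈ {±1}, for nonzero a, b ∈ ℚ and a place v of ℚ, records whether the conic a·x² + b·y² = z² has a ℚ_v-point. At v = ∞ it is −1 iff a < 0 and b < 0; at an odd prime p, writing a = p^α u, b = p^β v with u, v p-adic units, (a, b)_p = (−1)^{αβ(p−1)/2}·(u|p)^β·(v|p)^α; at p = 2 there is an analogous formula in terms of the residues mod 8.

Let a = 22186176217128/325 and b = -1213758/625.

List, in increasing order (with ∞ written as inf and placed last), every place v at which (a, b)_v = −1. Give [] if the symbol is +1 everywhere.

(a, b) ≡ (114114, -798) mod (ℚ^×)²; places V = {2, 3, 5, 7, 11, 13, 19, ∞}.
(a,b)_19: α=3, u≡18; β=1, v≡2 (mod 19); (18|19)=-1, (2|19)=-1; sign (−1)^1·-1^1·-1^3 = -1.
(a,b)_5: α=-2, u≡1; β=-4, v≡2 (mod 5); (1|5)=+1, (2|5)=-1; sign (−1)^0·+1^-4·-1^-2 = +1.
(a,b)_7: α=5, u≡3; β=1, v≡5 (mod 7); (3|7)=-1, (5|7)=-1; sign (−1)^1·-1^1·-1^5 = -1.
(a,b)_∞: sgn(114114)=+, sgn(-798)=−, so +1.
(a,b)_13: α=-1, u≡12; β=2, v≡7 (mod 13); (12|13)=+1, (7|13)=-1; sign (−1)^0·+1^2·-1^-1 = -1.
(a,b)_3: α=7, u≡1; β=3, v≡1 (mod 3); (1|3)=+1, (1|3)=+1; sign (−1)^1·+1^3·+1^7 = -1.
(a,b)_11: α=1, u≡5; β=0, v≡9 (mod 11); (5|11)=+1, (9|11)=+1; sign (−1)^0·+1^0·+1^1 = +1.
(a,b)_2: α=3, β=1; u≡1, v≡1 (mod 8); ε(u)ε(v)=0·0, αω(v)=3·0, βω(u)=1·0; sum ≡ 0  ⇒  +1.
(114114, -798 / ℚ) ramifies at {3, 7, 13, 19}: a division algebra.

[3, 7, 13, 19]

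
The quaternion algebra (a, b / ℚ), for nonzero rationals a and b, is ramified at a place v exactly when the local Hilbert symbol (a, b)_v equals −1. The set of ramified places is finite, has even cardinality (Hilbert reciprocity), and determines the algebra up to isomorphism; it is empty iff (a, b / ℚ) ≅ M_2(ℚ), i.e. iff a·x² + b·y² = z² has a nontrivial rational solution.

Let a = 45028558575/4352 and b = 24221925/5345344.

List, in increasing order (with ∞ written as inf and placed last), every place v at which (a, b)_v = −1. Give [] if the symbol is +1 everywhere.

[11, 13]

(a, b) ≡ (2431, 13) mod (ℚ^×)²; places V = {2, 3, 5, 7, 11, 13, 17, ∞}.
(a,b)_5: α=2, u≡4; β=2, v≡3 (mod 5); (4|5)=+1, (3|5)=-1; sign (−1)^0·+1^2·-1^2 = +1.
(a,b)_11: α=1, u≡9; β=0, v≡6 (mod 11); (9|11)=+1, (6|11)=-1; sign (−1)^0·+1^0·-1^1 = -1.
(a,b)_3: α=2, u≡1; β=2, v≡1 (mod 3); (1|3)=+1, (1|3)=+1; sign (−1)^0·+1^2·+1^2 = +1.
(a,b)_∞: sgn(2431)=+, sgn(13)=+, so +1.
(a,b)_13: α=5, u≡5; β=3, v≡10 (mod 13); (5|13)=-1, (10|13)=+1; sign (−1)^0·-1^3·+1^5 = -1.
(a,b)_2: α=-8, β=-6; u≡7, v≡5 (mod 8); ε(u)ε(v)=1·0, αω(v)=-8·1, βω(u)=-6·0; sum ≡ 0  ⇒  +1.
(a,b)_7: α=2, u≡2; β=2, v≡5 (mod 7); (2|7)=+1, (5|7)=-1; sign (−1)^0·+1^2·-1^2 = +1.
(a,b)_17: α=-1, u≡12; β=-4, v≡8 (mod 17); (12|17)=-1, (8|17)=+1; sign (−1)^0·-1^-4·+1^-1 = +1.
|Ram(2431, 13)| = 2, even; anisotropic at {11, 13}.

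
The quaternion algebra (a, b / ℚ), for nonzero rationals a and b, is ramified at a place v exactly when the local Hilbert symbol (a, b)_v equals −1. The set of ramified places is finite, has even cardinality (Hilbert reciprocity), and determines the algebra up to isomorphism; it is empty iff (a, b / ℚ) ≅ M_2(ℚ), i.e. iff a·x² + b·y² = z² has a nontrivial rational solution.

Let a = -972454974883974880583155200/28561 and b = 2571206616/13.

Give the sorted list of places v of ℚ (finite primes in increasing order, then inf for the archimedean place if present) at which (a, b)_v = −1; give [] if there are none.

[13, 17]

Mod squares: a ≡ -163438, b ≡ 4862. Check v ∈ {∞, 2, 3, 5, 11, 13, 17, 19, 23}.
v=3: a=3^6·(≡2), b=3^2·(≡2) mod 3; (2|3)=-1, (2|3)=-1; (−1)^{6·2·1}·(-1)^2·(-1)^6 = +1.
v=23: a=23^5·(≡6), b=23^2·(≡4) mod 23; (6|23)=+1, (4|23)=+1; (−1)^{5·2·11}·(+1)^2·(+1)^5 = +1.
v=5: a=5^2·(≡2), b=5^0·(≡2) mod 5; (2|5)=-1, (2|5)=-1; (−1)^{2·0·2}·(-1)^0·(-1)^2 = +1.
v=19: a=19^5·(≡16), b=19^2·(≡6) mod 19; (16|19)=+1, (6|19)=+1; (−1)^{5·2·9}·(+1)^2·(+1)^5 = +1.
v=11: a=11^3·(≡3), b=11^1·(≡8) mod 11; (3|11)=+1, (8|11)=-1; (−1)^{3·1·5}·(+1)^1·(-1)^3 = +1.
v=∞: -163438 < 0 and 4862 > 0  ⇒  (a,b)_∞ = +1.
v=2: v_2(a)=9, v_2(b)=3; units ≡ 1, 7 (mod 8); ε·ε+αω+βω = 0·1+9·0+3·0 ≡ 0  ⇒  (a,b)_2 = +1.
v=13: a=13^-4·(≡8), b=13^-1·(≡4) mod 13; (8|13)=-1, (4|13)=+1; (−1)^{-4·-1·6}·(-1)^-1·(+1)^-4 = -1.
v=17: a=17^3·(≡4), b=17^1·(≡14) mod 17; (4|17)=+1, (14|17)=-1; (−1)^{3·1·8}·(+1)^1·(-1)^3 = -1.
|Ram(-163438, 4862)| = 2, even; anisotropic at {13, 17}.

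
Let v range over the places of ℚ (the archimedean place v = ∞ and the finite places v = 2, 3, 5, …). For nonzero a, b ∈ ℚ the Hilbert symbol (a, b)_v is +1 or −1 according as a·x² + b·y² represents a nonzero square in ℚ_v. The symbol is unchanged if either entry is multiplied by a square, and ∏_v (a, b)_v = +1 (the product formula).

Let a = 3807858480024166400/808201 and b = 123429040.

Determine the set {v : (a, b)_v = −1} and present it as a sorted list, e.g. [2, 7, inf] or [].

Mod squares: a ≡ 74, b ≡ 115. Check v ∈ {∞, 2, 5, 7, 17, 23, 29, 31, 37}.
v=17: a=17^2·(≡3), b=17^0·(≡13) mod 17; (3|17)=-1, (13|17)=+1; (−1)^{2·0·8}·(-1)^0·(+1)^2 = +1.
v=37: a=37^3·(≡6), b=37^2·(≡28) mod 37; (6|37)=-1, (28|37)=+1; (−1)^{3·2·18}·(-1)^2·(+1)^3 = +1.
v=2: v_2(a)=13, v_2(b)=4; units ≡ 5, 3 (mod 8); ε·ε+αω+βω = 0·1+13·1+4·1 ≡ 1  ⇒  (a,b)_2 = -1.
v=5: a=5^2·(≡1), b=5^1·(≡3) mod 5; (1|5)=+1, (3|5)=-1; (−1)^{2·1·2}·(+1)^1·(-1)^2 = +1.
v=7: a=7^4·(≡4), b=7^2·(≡3) mod 7; (4|7)=+1, (3|7)=-1; (−1)^{4·2·3}·(+1)^2·(-1)^4 = +1.
v=31: a=31^-2·(≡12), b=31^0·(≡29) mod 31; (12|31)=-1, (29|31)=-1; (−1)^{-2·0·15}·(-1)^0·(-1)^-2 = +1.
v=∞: 74 > 0 and 115 > 0  ⇒  (a,b)_∞ = +1.
v=29: a=29^-2·(≡22), b=29^0·(≡23) mod 29; (22|29)=+1, (23|29)=+1; (−1)^{-2·0·14}·(+1)^0·(+1)^-2 = +1.
v=23: a=23^2·(≡5), b=23^1·(≡5) mod 23; (5|23)=-1, (5|23)=-1; (−1)^{2·1·11}·(-1)^1·(-1)^2 = -1.
(74, 115 / ℚ) ramifies at {2, 23}: a division algebra.

[2, 23]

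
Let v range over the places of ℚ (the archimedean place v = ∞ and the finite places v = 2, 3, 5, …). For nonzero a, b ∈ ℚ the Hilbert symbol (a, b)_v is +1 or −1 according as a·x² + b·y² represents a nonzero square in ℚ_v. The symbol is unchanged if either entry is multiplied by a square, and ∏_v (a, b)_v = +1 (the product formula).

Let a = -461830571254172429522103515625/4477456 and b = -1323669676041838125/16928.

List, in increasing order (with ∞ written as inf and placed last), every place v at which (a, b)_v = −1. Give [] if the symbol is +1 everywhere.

[2, 3, 5, 7, 11, inf]

(a, b) ≡ (-36465, -42) mod (ℚ^×)²; places V = {2, 3, 5, 7, 11, 13, 17, 23, ∞}.
(a,b)_23: α=-4, u≡6; β=-2, v≡9 (mod 23); (6|23)=+1, (9|23)=+1; sign (−1)^0·+1^-2·+1^-4 = +1.
(a,b)_3: α=19, u≡1; β=11, v≡1 (mod 3); (1|3)=+1, (1|3)=+1; sign (−1)^1·+1^11·+1^19 = -1.
(a,b)_11: α=3, u≡2; β=2, v≡6 (mod 11); (2|11)=-1, (6|11)=-1; sign (−1)^0·-1^2·-1^3 = -1.
(a,b)_17: α=5, u≡7; β=4, v≡13 (mod 17); (7|17)=-1, (13|17)=+1; sign (−1)^0·-1^4·+1^5 = +1.
(a,b)_5: α=9, u≡3; β=4, v≡3 (mod 5); (3|5)=-1, (3|5)=-1; sign (−1)^0·-1^4·-1^9 = -1.
(a,b)_2: α=-4, β=-5; u≡7, v≡3 (mod 8); ε(u)ε(v)=1·1, αω(v)=-4·1, βω(u)=-5·0; sum ≡ 1  ⇒  -1.
(a,b)_∞: sgn(-36465)=−, sgn(-42)=−, so -1.
(a,b)_13: α=3, u≡3; β=2, v≡10 (mod 13); (3|13)=+1, (10|13)=+1; sign (−1)^0·+1^2·+1^3 = +1.
(a,b)_7: α=2, u≡5; β=1, v≡2 (mod 7); (5|7)=-1, (2|7)=+1; sign (−1)^0·-1^1·+1^2 = -1.
(-36465, -42 / ℚ) ramifies at {2, 3, 5, 7, 11, ∞}: a division algebra.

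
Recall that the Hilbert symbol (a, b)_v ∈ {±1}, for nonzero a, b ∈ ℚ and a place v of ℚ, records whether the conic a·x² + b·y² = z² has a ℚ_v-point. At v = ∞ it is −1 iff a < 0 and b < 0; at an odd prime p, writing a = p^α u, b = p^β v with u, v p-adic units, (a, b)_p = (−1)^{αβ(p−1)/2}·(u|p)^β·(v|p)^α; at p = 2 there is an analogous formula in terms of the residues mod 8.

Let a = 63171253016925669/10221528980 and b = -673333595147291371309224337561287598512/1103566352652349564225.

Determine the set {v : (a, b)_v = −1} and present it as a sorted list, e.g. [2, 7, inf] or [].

Mod squares: a ≡ 21505, b ≡ -30107. Check v ∈ {∞, 2, 3, 5, 7, 11, 13, 17, 23, 29, 31, 37, 47}.
v=17: a=17^1·(≡11), b=17^3·(≡12) mod 17; (11|17)=-1, (12|17)=-1; (−1)^{1·3·8}·(-1)^3·(-1)^1 = +1.
v=31: a=31^2·(≡6), b=31^4·(≡28) mod 31; (6|31)=-1, (28|31)=+1; (−1)^{2·4·15}·(-1)^4·(+1)^2 = +1.
v=47: a=47^-2·(≡41), b=47^-4·(≡30) mod 47; (41|47)=-1, (30|47)=-1; (−1)^{-2·-4·23}·(-1)^-4·(-1)^-2 = +1.
v=11: a=11^1·(≡10), b=11^3·(≡8) mod 11; (10|11)=-1, (8|11)=-1; (−1)^{1·3·5}·(-1)^3·(-1)^1 = -1.
v=3: a=3^2·(≡1), b=3^4·(≡1) mod 3; (1|3)=+1, (1|3)=+1; (−1)^{2·4·1}·(+1)^4·(+1)^2 = +1.
v=∞: 21505 > 0 and -30107 < 0  ⇒  (a,b)_∞ = +1.
v=37: a=37^-2·(≡5), b=37^-4·(≡26) mod 37; (5|37)=-1, (26|37)=+1; (−1)^{-2·-4·18}·(-1)^-4·(+1)^-2 = +1.
v=2: v_2(a)=-2, v_2(b)=4; units ≡ 1, 5 (mod 8); ε·ε+αω+βω = 0·0+-2·1+4·0 ≡ 0  ⇒  (a,b)_2 = +1.
v=7: a=7^4·(≡1), b=7^5·(≡2) mod 7; (1|7)=+1, (2|7)=+1; (−1)^{4·5·3}·(+1)^5·(+1)^4 = +1.
v=29: a=29^4·(≡9), b=29^10·(≡24) mod 29; (9|29)=+1, (24|29)=+1; (−1)^{4·10·14}·(+1)^10·(+1)^4 = +1.
v=23: a=23^1·(≡5), b=23^3·(≡6) mod 23; (5|23)=-1, (6|23)=+1; (−1)^{1·3·11}·(-1)^3·(+1)^1 = +1.
v=13: a=13^-2·(≡4), b=13^-6·(≡1) mod 13; (4|13)=+1, (1|13)=+1; (−1)^{-2·-6·6}·(+1)^-6·(+1)^-2 = +1.
v=5: a=5^-1·(≡4), b=5^-2·(≡2) mod 5; (4|5)=+1, (2|5)=-1; (−1)^{-1·-2·2}·(+1)^-2·(-1)^-1 = -1.
|Ram(21505, -30107)| = 2, even; anisotropic at {5, 11}.

[5, 11]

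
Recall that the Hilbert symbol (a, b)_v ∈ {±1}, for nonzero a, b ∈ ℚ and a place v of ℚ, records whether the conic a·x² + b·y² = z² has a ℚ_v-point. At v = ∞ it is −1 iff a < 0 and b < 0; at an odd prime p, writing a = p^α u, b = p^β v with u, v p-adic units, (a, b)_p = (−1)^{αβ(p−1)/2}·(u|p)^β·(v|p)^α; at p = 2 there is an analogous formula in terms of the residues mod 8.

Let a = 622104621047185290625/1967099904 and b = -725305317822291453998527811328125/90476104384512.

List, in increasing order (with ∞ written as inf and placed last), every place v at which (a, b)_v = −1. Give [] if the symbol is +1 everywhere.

(a, b) ≡ (2185, -14421) mod (ℚ^×)²; places V = {2, 3, 5, 7, 11, 13, 17, 19, 23, ∞}.
(a,b)_5: α=5, u≡2; β=8, v≡4 (mod 5); (2|5)=-1, (4|5)=+1; sign (−1)^0·-1^8·+1^5 = +1.
(a,b)_2: α=-12, β=-20; u≡1, v≡3 (mod 8); ε(u)ε(v)=0·1, αω(v)=-12·1, βω(u)=-20·0; sum ≡ 0  ⇒  +1.
(a,b)_∞: sgn(2185)=+, sgn(-14421)=−, so +1.
(a,b)_7: α=-2, u≡2; β=-4, v≡5 (mod 7); (2|7)=+1, (5|7)=-1; sign (−1)^0·+1^-4·-1^-2 = +1.
(a,b)_13: α=4, u≡10; β=6, v≡9 (mod 13); (10|13)=+1, (9|13)=+1; sign (−1)^0·+1^6·+1^4 = +1.
(a,b)_3: α=-4, u≡1; β=-3, v≡2 (mod 3); (1|3)=+1, (2|3)=-1; sign (−1)^0·+1^-3·-1^-4 = +1.
(a,b)_19: α=3, u≡17; β=5, v≡17 (mod 19); (17|19)=+1, (17|19)=+1; sign (−1)^1·+1^5·+1^3 = -1.
(a,b)_17: α=4, u≡1; β=6, v≡12 (mod 17); (1|17)=+1, (12|17)=-1; sign (−1)^0·+1^6·-1^4 = +1.
(a,b)_23: α=3, u≡18; β=5, v≡17 (mod 23); (18|23)=+1, (17|23)=-1; sign (−1)^1·+1^5·-1^3 = +1.
(a,b)_11: α=-2, u≡2; β=-3, v≡1 (mod 11); (2|11)=-1, (1|11)=+1; sign (−1)^0·-1^-3·+1^-2 = -1.
(2185, -14421 / ℚ) ramifies at {11, 19}: a division algebra.

[11, 19]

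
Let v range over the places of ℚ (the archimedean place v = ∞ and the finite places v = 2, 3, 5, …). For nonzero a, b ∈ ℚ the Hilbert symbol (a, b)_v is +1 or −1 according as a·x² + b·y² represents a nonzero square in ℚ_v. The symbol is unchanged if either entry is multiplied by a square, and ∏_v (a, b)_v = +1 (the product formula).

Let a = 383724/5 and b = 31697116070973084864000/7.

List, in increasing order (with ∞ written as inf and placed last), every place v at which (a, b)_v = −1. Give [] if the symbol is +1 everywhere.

[11, 19]

(a, b) ≡ (53295, 1330) mod (ℚ^×)²; places V = {2, 3, 5, 7, 11, 17, 19, ∞}.
(a,b)_19: α=1, u≡15; β=3, v≡10 (mod 19); (15|19)=-1, (10|19)=-1; sign (−1)^1·-1^3·-1^1 = -1.
(a,b)_11: α=1, u≡5; β=4, v≡6 (mod 11); (5|11)=+1, (6|11)=-1; sign (−1)^0·+1^4·-1^1 = -1.
(a,b)_5: α=-1, u≡4; β=3, v≡1 (mod 5); (4|5)=+1, (1|5)=+1; sign (−1)^0·+1^3·+1^-1 = +1.
(a,b)_17: α=1, u≡6; β=4, v≡9 (mod 17); (6|17)=-1, (9|17)=+1; sign (−1)^0·-1^4·+1^1 = +1.
(a,b)_3: α=3, u≡2; β=10, v≡1 (mod 3); (2|3)=-1, (1|3)=+1; sign (−1)^0·-1^10·+1^3 = +1.
(a,b)_7: α=0, u≡1; β=-1, v≡1 (mod 7); (1|7)=+1, (1|7)=+1; sign (−1)^0·+1^-1·+1^0 = +1.
(a,b)_2: α=2, β=9; u≡7, v≡1 (mod 8); ε(u)ε(v)=1·0, αω(v)=2·0, βω(u)=9·0; sum ≡ 0  ⇒  +1.
(a,b)_∞: sgn(53295)=+, sgn(1330)=+, so +1.
(53295, 1330 / ℚ) ramifies at {11, 19}: a division algebra.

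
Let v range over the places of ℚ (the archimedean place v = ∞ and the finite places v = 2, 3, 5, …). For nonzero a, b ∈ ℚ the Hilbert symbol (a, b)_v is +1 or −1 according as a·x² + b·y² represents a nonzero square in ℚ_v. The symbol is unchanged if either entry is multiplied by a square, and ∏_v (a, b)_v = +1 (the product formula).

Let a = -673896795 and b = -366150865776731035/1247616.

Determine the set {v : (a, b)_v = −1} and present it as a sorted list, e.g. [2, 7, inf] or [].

[2, 3, 5, inf]

(a, b) ≡ (-195, -4290) mod (ℚ^×)²; places V = {2, 3, 5, 7, 11, 13, 19, 37, 47, ∞}.
(a,b)_37: α=0, u≡4; β=2, v≡19 (mod 37); (4|37)=+1, (19|37)=-1; sign (−1)^0·+1^2·-1^0 = +1.
(a,b)_2: α=0, β=-7; u≡5, v≡7 (mod 8); ε(u)ε(v)=0·1, αω(v)=0·0, βω(u)=-7·1; sum ≡ 1  ⇒  -1.
(a,b)_11: α=2, u≡4; β=3, v≡2 (mod 11); (4|11)=+1, (2|11)=-1; sign (−1)^0·+1^3·-1^2 = +1.
(a,b)_13: α=5, u≡5; β=5, v≡2 (mod 13); (5|13)=-1, (2|13)=-1; sign (−1)^0·-1^5·-1^5 = +1.
(a,b)_19: α=0, u≡12; β=-2, v≡6 (mod 19); (12|19)=-1, (6|19)=+1; sign (−1)^0·-1^-2·+1^0 = +1.
(a,b)_5: α=1, u≡1; β=1, v≡3 (mod 5); (1|5)=+1, (3|5)=-1; sign (−1)^0·+1^1·-1^1 = -1.
(a,b)_3: α=1, u≡1; β=-3, v≡1 (mod 3); (1|3)=+1, (1|3)=+1; sign (−1)^1·+1^-3·+1^1 = -1.
(a,b)_7: α=0, u≡2; β=2, v≡4 (mod 7); (2|7)=+1, (4|7)=+1; sign (−1)^0·+1^2·+1^0 = +1.
(a,b)_47: α=0, u≡15; β=2, v≡2 (mod 47); (15|47)=-1, (2|47)=+1; sign (−1)^0·-1^2·+1^0 = +1.
(a,b)_∞: sgn(-195)=−, sgn(-4290)=−, so -1.
(-195, -4290 / ℚ) ramifies at {2, 3, 5, ∞}: a division algebra.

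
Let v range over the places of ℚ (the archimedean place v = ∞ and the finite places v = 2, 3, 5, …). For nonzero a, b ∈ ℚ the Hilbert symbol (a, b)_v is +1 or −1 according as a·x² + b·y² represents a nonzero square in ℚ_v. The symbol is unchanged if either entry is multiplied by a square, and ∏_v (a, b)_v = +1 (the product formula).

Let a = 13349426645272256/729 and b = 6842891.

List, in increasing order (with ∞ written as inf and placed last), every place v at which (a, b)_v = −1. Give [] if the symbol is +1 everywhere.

[2, 11, 17, 23]

(a, b) ≡ (11, 6842891) mod (ℚ^×)²; places V = {2, 3, 7, 11, 17, 23, 37, 43, ∞}.
(a,b)_43: α=2, u≡1; β=1, v≡37 (mod 43); (1|43)=+1, (37|43)=-1; sign (−1)^0·+1^1·-1^2 = +1.
(a,b)_7: α=2, u≡2; β=0, v≡6 (mod 7); (2|7)=+1, (6|7)=-1; sign (−1)^0·+1^0·-1^2 = +1.
(a,b)_2: α=6, β=0; u≡3, v≡3 (mod 8); ε(u)ε(v)=1·1, αω(v)=6·1, βω(u)=0·1; sum ≡ 1  ⇒  -1.
(a,b)_∞: sgn(11)=+, sgn(6842891)=+, so +1.
(a,b)_3: α=-6, u≡2; β=0, v≡2 (mod 3); (2|3)=-1, (2|3)=-1; sign (−1)^0·-1^0·-1^-6 = +1.
(a,b)_11: α=1, u≡5; β=1, v≡9 (mod 11); (5|11)=+1, (9|11)=+1; sign (−1)^1·+1^1·+1^1 = -1.
(a,b)_17: α=2, u≡6; β=1, v≡14 (mod 17); (6|17)=-1, (14|17)=-1; sign (−1)^0·-1^1·-1^2 = -1.
(a,b)_37: α=2, u≡27; β=1, v≡17 (mod 37); (27|37)=+1, (17|37)=-1; sign (−1)^0·+1^1·-1^2 = +1.
(a,b)_23: α=2, u≡17; β=1, v≡12 (mod 23); (17|23)=-1, (12|23)=+1; sign (−1)^0·-1^1·+1^2 = -1.
(11, 6842891 / ℚ) ramifies at {2, 11, 17, 23}: a division algebra.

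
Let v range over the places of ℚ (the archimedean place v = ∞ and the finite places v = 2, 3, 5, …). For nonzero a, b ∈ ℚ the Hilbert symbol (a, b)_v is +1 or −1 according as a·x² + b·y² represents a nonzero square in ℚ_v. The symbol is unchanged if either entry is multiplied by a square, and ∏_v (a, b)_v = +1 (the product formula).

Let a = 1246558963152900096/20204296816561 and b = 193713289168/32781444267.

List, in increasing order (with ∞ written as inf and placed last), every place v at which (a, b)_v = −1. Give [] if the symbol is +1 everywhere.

[3, 19]

(a, b) ≡ (21, 399) mod (ℚ^×)²; places V = {2, 3, 7, 11, 13, 17, 19, 29, 43, 47, ∞}.
(a,b)_13: α=-2, u≡6; β=-2, v≡12 (mod 13); (6|13)=-1, (12|13)=+1; sign (−1)^0·-1^-2·+1^-2 = +1.
(a,b)_29: α=2, u≡8; β=2, v≡20 (mod 29); (8|29)=-1, (20|29)=+1; sign (−1)^0·-1^2·+1^2 = +1.
(a,b)_43: α=-4, u≡15; β=-2, v≡30 (mod 43); (15|43)=+1, (30|43)=-1; sign (−1)^0·+1^-2·-1^-4 = +1.
(a,b)_3: α=3, u≡1; β=-1, v≡1 (mod 3); (1|3)=+1, (1|3)=+1; sign (−1)^1·+1^-1·+1^3 = -1.
(a,b)_47: α=2, u≡17; β=2, v≡39 (mod 47); (17|47)=+1, (39|47)=-1; sign (−1)^0·+1^2·-1^2 = +1.
(a,b)_∞: sgn(21)=+, sgn(399)=+, so +1.
(a,b)_11: α=-2, u≡7; β=-2, v≡1 (mod 11); (7|11)=-1, (1|11)=+1; sign (−1)^0·-1^-2·+1^-2 = +1.
(a,b)_7: α=5, u≡3; β=3, v≡1 (mod 7); (3|7)=-1, (1|7)=+1; sign (−1)^1·-1^3·+1^5 = +1.
(a,b)_19: α=2, u≡3; β=1, v≡18 (mod 19); (3|19)=-1, (18|19)=-1; sign (−1)^0·-1^1·-1^2 = -1.
(a,b)_17: α=-2, u≡9; β=-2, v≡2 (mod 17); (9|17)=+1, (2|17)=+1; sign (−1)^0·+1^-2·+1^-2 = +1.
(a,b)_2: α=12, β=4; u≡5, v≡7 (mod 8); ε(u)ε(v)=0·1, αω(v)=12·0, βω(u)=4·1; sum ≡ 0  ⇒  +1.
|Ram(21, 399)| = 2, even; anisotropic at {3, 19}.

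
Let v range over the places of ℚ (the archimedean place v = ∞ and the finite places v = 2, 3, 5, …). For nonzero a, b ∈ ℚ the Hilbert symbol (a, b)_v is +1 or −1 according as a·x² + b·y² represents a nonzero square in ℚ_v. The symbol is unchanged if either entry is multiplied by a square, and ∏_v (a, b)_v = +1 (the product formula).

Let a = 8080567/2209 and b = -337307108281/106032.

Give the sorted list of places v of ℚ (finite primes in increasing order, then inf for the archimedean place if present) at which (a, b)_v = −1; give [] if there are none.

Mod squares: a ≡ 4807, b ≡ -9867. Check v ∈ {∞, 2, 3, 11, 13, 19, 23, 41, 47}.
v=23: a=23^1·(≡4), b=23^1·(≡4) mod 23; (4|23)=+1, (4|23)=+1; (−1)^{1·1·11}·(+1)^1·(+1)^1 = -1.
v=2: v_2(a)=0, v_2(b)=-4; units ≡ 7, 5 (mod 8); ε·ε+αω+βω = 1·0+0·1+-4·0 ≡ 0  ⇒  (a,b)_2 = +1.
v=47: a=47^-2·(≡45), b=47^-2·(≡14) mod 47; (45|47)=-1, (14|47)=+1; (−1)^{-2·-2·23}·(-1)^-2·(+1)^-2 = +1.
v=11: a=11^1·(≡8), b=11^1·(≡4) mod 11; (8|11)=-1, (4|11)=+1; (−1)^{1·1·5}·(-1)^1·(+1)^1 = +1.
v=13: a=13^0·(≡12), b=13^3·(≡5) mod 13; (12|13)=+1, (5|13)=-1; (−1)^{0·3·6}·(+1)^3·(-1)^0 = +1.
v=19: a=19^1·(≡7), b=19^2·(≡3) mod 19; (7|19)=+1, (3|19)=-1; (−1)^{1·2·9}·(+1)^2·(-1)^1 = -1.
v=3: a=3^0·(≡1), b=3^-1·(≡2) mod 3; (1|3)=+1, (2|3)=-1; (−1)^{0·-1·1}·(+1)^-1·(-1)^0 = +1.
v=41: a=41^2·(≡39), b=41^2·(≡19) mod 41; (39|41)=+1, (19|41)=-1; (−1)^{2·2·20}·(+1)^2·(-1)^2 = +1.
v=∞: 4807 > 0 and -9867 < 0  ⇒  (a,b)_∞ = +1.
Ram(4807, -9867) = {19, 23}; no ℚ_19-point on the conic.

[19, 23]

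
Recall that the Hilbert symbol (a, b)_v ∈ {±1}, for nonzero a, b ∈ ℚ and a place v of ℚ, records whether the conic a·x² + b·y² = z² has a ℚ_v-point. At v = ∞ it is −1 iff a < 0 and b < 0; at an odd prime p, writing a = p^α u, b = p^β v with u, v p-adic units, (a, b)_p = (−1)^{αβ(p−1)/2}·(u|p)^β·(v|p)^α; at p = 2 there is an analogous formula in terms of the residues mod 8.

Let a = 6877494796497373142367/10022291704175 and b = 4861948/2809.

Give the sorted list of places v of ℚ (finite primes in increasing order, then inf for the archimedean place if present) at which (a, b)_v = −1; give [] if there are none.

[7, 37]

(a, b) ≡ (15249, 3367) mod (ℚ^×)²; places V = {2, 3, 5, 7, 13, 17, 19, 23, 37, 47, 53, ∞}.
(a,b)_2: α=0, β=2; u≡1, v≡7 (mod 8); ε(u)ε(v)=0·1, αω(v)=0·0, βω(u)=2·0; sum ≡ 0  ⇒  +1.
(a,b)_19: α=6, u≡7; β=2, v≡1 (mod 19); (7|19)=+1, (1|19)=+1; sign (−1)^0·+1^2·+1^6 = +1.
(a,b)_37: α=4, u≡14; β=1, v≡19 (mod 37); (14|37)=-1, (19|37)=-1; sign (−1)^0·-1^1·-1^4 = -1.
(a,b)_47: α=-2, u≡18; β=0, v≡44 (mod 47); (18|47)=+1, (44|47)=-1; sign (−1)^0·+1^0·-1^-2 = +1.
(a,b)_17: α=1, u≡15; β=0, v≡4 (mod 17); (15|17)=+1, (4|17)=+1; sign (−1)^0·+1^0·+1^1 = +1.
(a,b)_53: α=-4, u≡10; β=-2, v≡46 (mod 53); (10|53)=+1, (46|53)=+1; sign (−1)^0·+1^-2·+1^-4 = +1.
(a,b)_23: α=-1, u≡20; β=0, v≡8 (mod 23); (20|23)=-1, (8|23)=+1; sign (−1)^0·-1^0·+1^-1 = +1.
(a,b)_7: α=6, u≡5; β=1, v≡5 (mod 7); (5|7)=-1, (5|7)=-1; sign (−1)^0·-1^1·-1^6 = -1.
(a,b)_13: α=1, u≡1; β=1, v≡12 (mod 13); (1|13)=+1, (12|13)=+1; sign (−1)^0·+1^1·+1^1 = +1.
(a,b)_∞: sgn(15249)=+, sgn(3367)=+, so +1.
(a,b)_3: α=1, u≡1; β=0, v≡1 (mod 3); (1|3)=+1, (1|3)=+1; sign (−1)^0·+1^0·+1^1 = +1.
(a,b)_5: α=-2, u≡1; β=0, v≡2 (mod 5); (1|5)=+1, (2|5)=-1; sign (−1)^0·+1^0·-1^-2 = +1.
(15249, 3367 / ℚ) ramifies at {7, 37}: a division algebra.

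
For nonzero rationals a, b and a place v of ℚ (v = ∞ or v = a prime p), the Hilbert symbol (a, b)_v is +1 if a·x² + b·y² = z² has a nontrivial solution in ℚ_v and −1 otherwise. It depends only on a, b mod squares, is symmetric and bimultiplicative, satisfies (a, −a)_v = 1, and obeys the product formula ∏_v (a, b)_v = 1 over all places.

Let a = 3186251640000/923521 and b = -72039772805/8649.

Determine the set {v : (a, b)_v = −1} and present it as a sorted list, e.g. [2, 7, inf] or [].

[2, 11, 13, 23]

(a, b) ≡ (11, -16445) mod (ℚ^×)²; places V = {2, 3, 5, 7, 11, 13, 23, 31, ∞}.
(a,b)_3: α=4, u≡2; β=-2, v≡1 (mod 3); (2|3)=-1, (1|3)=+1; sign (−1)^0·-1^-2·+1^4 = +1.
(a,b)_7: α=0, u≡4; β=2, v≡5 (mod 7); (4|7)=+1, (5|7)=-1; sign (−1)^0·+1^2·-1^0 = +1.
(a,b)_∞: sgn(11)=+, sgn(-16445)=−, so +1.
(a,b)_23: α=2, u≡20; β=3, v≡21 (mod 23); (20|23)=-1, (21|23)=-1; sign (−1)^0·-1^3·-1^2 = -1.
(a,b)_31: α=-4, u≡23; β=-2, v≡28 (mod 31); (23|31)=-1, (28|31)=+1; sign (−1)^0·-1^-2·+1^-4 = +1.
(a,b)_5: α=4, u≡4; β=1, v≡1 (mod 5); (4|5)=+1, (1|5)=+1; sign (−1)^0·+1^1·+1^4 = +1.
(a,b)_2: α=6, β=0; u≡3, v≡3 (mod 8); ε(u)ε(v)=1·1, αω(v)=6·1, βω(u)=0·1; sum ≡ 1  ⇒  -1.
(a,b)_13: α=2, u≡2; β=3, v≡1 (mod 13); (2|13)=-1, (1|13)=+1; sign (−1)^0·-1^3·+1^2 = -1.
(a,b)_11: α=1, u≡4; β=1, v≡3 (mod 11); (4|11)=+1, (3|11)=+1; sign (−1)^1·+1^1·+1^1 = -1.
(11, -16445 / ℚ) ramifies at {2, 11, 13, 23}: a division algebra.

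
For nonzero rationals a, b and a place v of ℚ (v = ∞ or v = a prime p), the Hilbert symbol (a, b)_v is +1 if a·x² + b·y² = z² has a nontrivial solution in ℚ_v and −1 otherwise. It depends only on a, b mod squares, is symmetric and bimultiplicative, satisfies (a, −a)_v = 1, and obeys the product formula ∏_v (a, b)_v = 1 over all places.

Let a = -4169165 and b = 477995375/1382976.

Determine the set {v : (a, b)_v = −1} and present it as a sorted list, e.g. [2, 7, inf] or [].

[2, 17]

(a, b) ≡ (-85085, 935) mod (ℚ^×)²; places V = {2, 3, 5, 7, 11, 13, 17, ∞}.
(a,b)_5: α=1, u≡2; β=3, v≡3 (mod 5); (2|5)=-1, (3|5)=-1; sign (−1)^0·-1^3·-1^1 = +1.
(a,b)_2: α=0, β=-6; u≡3, v≡7 (mod 8); ε(u)ε(v)=1·1, αω(v)=0·0, βω(u)=-6·1; sum ≡ 1  ⇒  -1.
(a,b)_7: α=3, u≡4; β=-4, v≡2 (mod 7); (4|7)=+1, (2|7)=+1; sign (−1)^0·+1^-4·+1^3 = +1.
(a,b)_3: α=0, u≡1; β=-2, v≡2 (mod 3); (1|3)=+1, (2|3)=-1; sign (−1)^0·+1^-2·-1^0 = +1.
(a,b)_13: α=1, u≡5; β=2, v≡3 (mod 13); (5|13)=-1, (3|13)=+1; sign (−1)^0·-1^2·+1^1 = +1.
(a,b)_11: α=1, u≡1; β=3, v≡8 (mod 11); (1|11)=+1, (8|11)=-1; sign (−1)^1·+1^3·-1^1 = +1.
(a,b)_∞: sgn(-85085)=−, sgn(935)=+, so +1.
(a,b)_17: α=1, u≡14; β=1, v≡8 (mod 17); (14|17)=-1, (8|17)=+1; sign (−1)^0·-1^1·+1^1 = -1.
|Ram(-85085, 935)| = 2, even; anisotropic at {2, 17}.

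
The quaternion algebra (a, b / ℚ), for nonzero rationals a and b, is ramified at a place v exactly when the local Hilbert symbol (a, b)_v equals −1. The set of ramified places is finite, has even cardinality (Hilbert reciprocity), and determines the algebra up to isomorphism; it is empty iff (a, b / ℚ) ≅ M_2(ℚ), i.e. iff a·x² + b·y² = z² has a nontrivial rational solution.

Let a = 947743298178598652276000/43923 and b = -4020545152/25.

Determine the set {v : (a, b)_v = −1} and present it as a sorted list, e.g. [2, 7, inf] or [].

[2, 3, 5, 17]

(a, b) ≡ (870, -442) mod (ℚ^×)²; places V = {2, 3, 5, 7, 11, 13, 17, 29, ∞}.
(a,b)_3: α=-1, u≡2; β=0, v≡2 (mod 3); (2|3)=-1, (2|3)=-1; sign (−1)^0·-1^0·-1^-1 = -1.
(a,b)_2: α=5, β=7; u≡3, v≡3 (mod 8); ε(u)ε(v)=1·1, αω(v)=5·1, βω(u)=7·1; sum ≡ 1  ⇒  -1.
(a,b)_13: α=8, u≡10; β=3, v≡6 (mod 13); (10|13)=+1, (6|13)=-1; sign (−1)^0·+1^3·-1^8 = +1.
(a,b)_17: α=2, u≡6; β=1, v≡15 (mod 17); (6|17)=-1, (15|17)=+1; sign (−1)^0·-1^1·+1^2 = -1.
(a,b)_11: α=-4, u≡5; β=0, v≡1 (mod 11); (5|11)=+1, (1|11)=+1; sign (−1)^0·+1^0·+1^-4 = +1.
(a,b)_7: α=2, u≡4; β=0, v≡5 (mod 7); (4|7)=+1, (5|7)=-1; sign (−1)^0·+1^0·-1^2 = +1.
(a,b)_∞: sgn(870)=+, sgn(-442)=−, so +1.
(a,b)_29: α=5, u≡24; β=2, v≡20 (mod 29); (24|29)=+1, (20|29)=+1; sign (−1)^0·+1^2·+1^5 = +1.
(a,b)_5: α=3, u≡1; β=-2, v≡3 (mod 5); (1|5)=+1, (3|5)=-1; sign (−1)^0·+1^-2·-1^3 = -1.
|Ram(870, -442)| = 4, even; anisotropic at {2, 3, 5, 17}.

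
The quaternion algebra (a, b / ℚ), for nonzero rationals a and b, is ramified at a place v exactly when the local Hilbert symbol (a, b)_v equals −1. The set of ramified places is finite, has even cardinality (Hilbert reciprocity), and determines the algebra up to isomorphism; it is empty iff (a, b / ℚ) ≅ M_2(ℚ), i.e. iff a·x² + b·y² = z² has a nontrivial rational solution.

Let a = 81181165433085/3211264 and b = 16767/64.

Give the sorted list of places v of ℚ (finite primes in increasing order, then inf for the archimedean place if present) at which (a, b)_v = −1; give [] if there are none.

Mod squares: a ≡ 3565, b ≡ 23. Check v ∈ {∞, 2, 3, 5, 7, 23, 31}.
v=5: a=5^1·(≡3), b=5^0·(≡3) mod 5; (3|5)=-1, (3|5)=-1; (−1)^{1·0·2}·(-1)^0·(-1)^1 = -1.
v=2: v_2(a)=-16, v_2(b)=-6; units ≡ 5, 7 (mod 8); ε·ε+αω+βω = 0·1+-16·0+-6·1 ≡ 0  ⇒  (a,b)_2 = +1.
v=3: a=3^16·(≡1), b=3^6·(≡2) mod 3; (1|3)=+1, (2|3)=-1; (−1)^{16·6·1}·(+1)^6·(-1)^16 = +1.
v=23: a=23^3·(≡15), b=23^1·(≡6) mod 23; (15|23)=-1, (6|23)=+1; (−1)^{3·1·11}·(-1)^1·(+1)^3 = +1.
v=∞: 3565 > 0 and 23 > 0  ⇒  (a,b)_∞ = +1.
v=7: a=7^-2·(≡2), b=7^0·(≡2) mod 7; (2|7)=+1, (2|7)=+1; (−1)^{-2·0·3}·(+1)^0·(+1)^-2 = +1.
v=31: a=31^1·(≡17), b=31^0·(≡29) mod 31; (17|31)=-1, (29|31)=-1; (−1)^{1·0·15}·(-1)^0·(-1)^1 = -1.
|Ram(3565, 23)| = 2, even; anisotropic at {5, 31}.

[5, 31]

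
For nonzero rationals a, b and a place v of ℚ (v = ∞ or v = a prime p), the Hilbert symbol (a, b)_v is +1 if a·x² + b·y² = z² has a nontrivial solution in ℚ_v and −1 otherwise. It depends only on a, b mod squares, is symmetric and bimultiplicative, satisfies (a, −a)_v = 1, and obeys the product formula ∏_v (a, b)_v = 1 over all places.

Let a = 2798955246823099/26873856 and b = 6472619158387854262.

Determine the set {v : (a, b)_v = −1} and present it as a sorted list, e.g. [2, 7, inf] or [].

[7, 13, 19, 23]

Mod squares: a ≡ 91, b ≡ 6118. Check v ∈ {∞, 2, 3, 7, 13, 19, 23, 31, 37}.
v=13: a=13^1·(≡6), b=13^0·(≡11) mod 13; (6|13)=-1, (11|13)=-1; (−1)^{1·0·6}·(-1)^0·(-1)^1 = -1.
v=∞: 91 > 0 and 6118 > 0  ⇒  (a,b)_∞ = +1.
v=2: v_2(a)=-12, v_2(b)=1; units ≡ 3, 3 (mod 8); ε·ε+αω+βω = 1·1+-12·1+1·1 ≡ 0  ⇒  (a,b)_2 = +1.
v=3: a=3^-8·(≡1), b=3^0·(≡1) mod 3; (1|3)=+1, (1|3)=+1; (−1)^{-8·0·1}·(+1)^0·(+1)^-8 = +1.
v=7: a=7^7·(≡3), b=7^9·(≡3) mod 7; (3|7)=-1, (3|7)=-1; (−1)^{7·9·3}·(-1)^9·(-1)^7 = -1.
v=37: a=37^2·(≡17), b=37^0·(≡20) mod 37; (17|37)=-1, (20|37)=-1; (−1)^{2·0·18}·(-1)^0·(-1)^2 = +1.
v=31: a=31^0·(≡11), b=31^2·(≡29) mod 31; (11|31)=-1, (29|31)=-1; (−1)^{0·2·15}·(-1)^2·(-1)^0 = +1.
v=19: a=19^2·(≡14), b=19^3·(≡2) mod 19; (14|19)=-1, (2|19)=-1; (−1)^{2·3·9}·(-1)^3·(-1)^2 = -1.
v=23: a=23^2·(≡5), b=23^3·(≡9) mod 23; (5|23)=-1, (9|23)=+1; (−1)^{2·3·11}·(-1)^3·(+1)^2 = -1.
|Ram(91, 6118)| = 4, even; anisotropic at {7, 13, 19, 23}.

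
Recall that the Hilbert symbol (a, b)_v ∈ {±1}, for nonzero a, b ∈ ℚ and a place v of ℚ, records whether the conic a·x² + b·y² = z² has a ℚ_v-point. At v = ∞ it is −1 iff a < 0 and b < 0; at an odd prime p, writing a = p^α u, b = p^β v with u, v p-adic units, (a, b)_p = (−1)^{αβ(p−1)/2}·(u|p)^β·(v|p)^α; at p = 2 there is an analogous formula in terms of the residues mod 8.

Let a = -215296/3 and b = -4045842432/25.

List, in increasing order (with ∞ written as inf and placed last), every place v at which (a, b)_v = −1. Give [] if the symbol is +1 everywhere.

Mod squares: a ≡ -3, b ≡ -58. Check v ∈ {∞, 2, 3, 5, 29}.
v=∞: -3 < 0 and -58 < 0  ⇒  (a,b)_∞ = -1.
v=3: a=3^-1·(≡2), b=3^4·(≡2) mod 3; (2|3)=-1, (2|3)=-1; (−1)^{-1·4·1}·(-1)^4·(-1)^-1 = -1.
v=2: v_2(a)=8, v_2(b)=11; units ≡ 5, 3 (mod 8); ε·ε+αω+βω = 0·1+8·1+11·1 ≡ 1  ⇒  (a,b)_2 = -1.
v=29: a=29^2·(≡21), b=29^3·(≡2) mod 29; (21|29)=-1, (2|29)=-1; (−1)^{2·3·14}·(-1)^3·(-1)^2 = -1.
v=5: a=5^0·(≡3), b=5^-2·(≡3) mod 5; (3|5)=-1, (3|5)=-1; (−1)^{0·-2·2}·(-1)^-2·(-1)^0 = +1.
Ram(-3, -58) = {2, 3, 29, ∞}; no ℚ_2-point on the conic.

[2, 3, 29, inf]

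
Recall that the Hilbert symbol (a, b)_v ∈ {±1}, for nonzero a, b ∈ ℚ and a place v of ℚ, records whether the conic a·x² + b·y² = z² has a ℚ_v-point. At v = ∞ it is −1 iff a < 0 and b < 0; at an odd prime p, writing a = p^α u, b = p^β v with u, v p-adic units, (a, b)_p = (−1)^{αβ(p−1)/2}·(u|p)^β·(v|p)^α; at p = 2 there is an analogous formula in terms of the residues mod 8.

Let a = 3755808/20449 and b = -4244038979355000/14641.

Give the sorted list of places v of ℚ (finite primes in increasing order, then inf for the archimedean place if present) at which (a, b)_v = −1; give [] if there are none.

Mod squares: a ≡ 322, b ≡ -9982. Check v ∈ {∞, 2, 3, 5, 7, 11, 13, 23, 31}.
v=13: a=13^-2·(≡1), b=13^0·(≡2) mod 13; (1|13)=+1, (2|13)=-1; (−1)^{-2·0·6}·(+1)^0·(-1)^-2 = +1.
v=31: a=31^0·(≡11), b=31^1·(≡20) mod 31; (11|31)=-1, (20|31)=+1; (−1)^{0·1·15}·(-1)^1·(+1)^0 = -1.
v=7: a=7^1·(≡4), b=7^3·(≡4) mod 7; (4|7)=+1, (4|7)=+1; (−1)^{1·3·3}·(+1)^3·(+1)^1 = -1.
v=2: v_2(a)=5, v_2(b)=3; units ≡ 1, 1 (mod 8); ε·ε+αω+βω = 0·0+5·0+3·0 ≡ 0  ⇒  (a,b)_2 = +1.
v=5: a=5^0·(≡2), b=5^4·(≡2) mod 5; (2|5)=-1, (2|5)=-1; (−1)^{0·4·2}·(-1)^4·(-1)^0 = +1.
v=23: a=23^1·(≡21), b=23^3·(≡1) mod 23; (21|23)=-1, (1|23)=+1; (−1)^{1·3·11}·(-1)^3·(+1)^1 = +1.
v=3: a=3^6·(≡1), b=3^8·(≡2) mod 3; (1|3)=+1, (2|3)=-1; (−1)^{6·8·1}·(+1)^8·(-1)^6 = +1.
v=∞: 322 > 0 and -9982 < 0  ⇒  (a,b)_∞ = +1.
v=11: a=11^-2·(≡3), b=11^-4·(≡10) mod 11; (3|11)=+1, (10|11)=-1; (−1)^{-2·-4·5}·(+1)^-4·(-1)^-2 = +1.
|Ram(322, -9982)| = 2, even; anisotropic at {7, 31}.

[7, 31]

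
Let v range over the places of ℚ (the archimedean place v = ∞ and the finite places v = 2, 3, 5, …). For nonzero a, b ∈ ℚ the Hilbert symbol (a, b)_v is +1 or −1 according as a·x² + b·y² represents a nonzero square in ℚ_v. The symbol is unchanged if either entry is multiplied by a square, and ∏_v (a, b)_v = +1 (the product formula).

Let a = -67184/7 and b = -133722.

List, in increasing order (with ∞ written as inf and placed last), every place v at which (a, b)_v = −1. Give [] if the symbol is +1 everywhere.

[2, 7, 19, inf]

Mod squares: a ≡ -29393, b ≡ -14858. Check v ∈ {∞, 2, 3, 7, 13, 17, 19, 23}.
v=7: a=7^-1·(≡2), b=7^0·(≡6) mod 7; (2|7)=+1, (6|7)=-1; (−1)^{-1·0·3}·(+1)^0·(-1)^-1 = -1.
v=3: a=3^0·(≡1), b=3^2·(≡1) mod 3; (1|3)=+1, (1|3)=+1; (−1)^{0·2·1}·(+1)^2·(+1)^0 = +1.
v=13: a=13^1·(≡12), b=13^0·(≡9) mod 13; (12|13)=+1, (9|13)=+1; (−1)^{1·0·6}·(+1)^0·(+1)^1 = +1.
v=2: v_2(a)=4, v_2(b)=1; units ≡ 7, 3 (mod 8); ε·ε+αω+βω = 1·1+4·1+1·0 ≡ 1  ⇒  (a,b)_2 = -1.
v=23: a=23^0·(≡13), b=23^1·(≡5) mod 23; (13|23)=+1, (5|23)=-1; (−1)^{0·1·11}·(+1)^1·(-1)^0 = +1.
v=∞: -29393 < 0 and -14858 < 0  ⇒  (a,b)_∞ = -1.
v=17: a=17^1·(≡11), b=17^1·(≡5) mod 17; (11|17)=-1, (5|17)=-1; (−1)^{1·1·8}·(-1)^1·(-1)^1 = +1.
v=19: a=19^1·(≡16), b=19^1·(≡11) mod 19; (16|19)=+1, (11|19)=+1; (−1)^{1·1·9}·(+1)^1·(+1)^1 = -1.
(-29393, -14858 / ℚ) ramifies at {2, 7, 19, ∞}: a division algebra.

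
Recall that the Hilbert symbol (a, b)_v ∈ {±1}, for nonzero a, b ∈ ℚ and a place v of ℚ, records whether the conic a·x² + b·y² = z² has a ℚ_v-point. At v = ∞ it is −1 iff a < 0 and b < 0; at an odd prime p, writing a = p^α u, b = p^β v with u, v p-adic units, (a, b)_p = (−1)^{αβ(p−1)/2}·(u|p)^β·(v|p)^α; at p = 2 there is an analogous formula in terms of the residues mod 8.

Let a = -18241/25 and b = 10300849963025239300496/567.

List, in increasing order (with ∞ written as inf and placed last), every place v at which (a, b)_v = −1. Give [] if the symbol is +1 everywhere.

[2, 17, 19, 29, 37, 43]

Mod squares: a ≡ -18241, b ≡ 97223. Check v ∈ {∞, 2, 3, 5, 7, 11, 17, 19, 29, 37, 43}.
v=29: a=29^1·(≡5), b=29^4·(≡12) mod 29; (5|29)=+1, (12|29)=-1; (−1)^{1·4·14}·(+1)^4·(-1)^1 = -1.
v=5: a=5^-2·(≡4), b=5^0·(≡3) mod 5; (4|5)=+1, (3|5)=-1; (−1)^{-2·0·2}·(+1)^0·(-1)^-2 = +1.
v=43: a=43^0·(≡22), b=43^1·(≡31) mod 43; (22|43)=-1, (31|43)=+1; (−1)^{0·1·21}·(-1)^1·(+1)^0 = -1.
v=2: v_2(a)=0, v_2(b)=4; units ≡ 7, 7 (mod 8); ε·ε+αω+βω = 1·1+0·0+4·0 ≡ 1  ⇒  (a,b)_2 = -1.
v=3: a=3^0·(≡2), b=3^-4·(≡2) mod 3; (2|3)=-1, (2|3)=-1; (−1)^{0·-4·1}·(-1)^-4·(-1)^0 = +1.
v=11: a=11^0·(≡10), b=11^2·(≡9) mod 11; (10|11)=-1, (9|11)=+1; (−1)^{0·2·5}·(-1)^2·(+1)^0 = +1.
v=∞: -18241 < 0 and 97223 > 0  ⇒  (a,b)_∞ = +1.
v=7: a=7^0·(≡2), b=7^-1·(≡4) mod 7; (2|7)=+1, (4|7)=+1; (−1)^{0·-1·3}·(+1)^-1·(+1)^0 = +1.
v=17: a=17^1·(≡4), b=17^3·(≡6) mod 17; (4|17)=+1, (6|17)=-1; (−1)^{1·3·8}·(+1)^3·(-1)^1 = -1.
v=37: a=37^1·(≡1), b=37^4·(≡5) mod 37; (1|37)=+1, (5|37)=-1; (−1)^{1·4·18}·(+1)^4·(-1)^1 = -1.
v=19: a=19^0·(≡3), b=19^1·(≡11) mod 19; (3|19)=-1, (11|19)=+1; (−1)^{0·1·9}·(-1)^1·(+1)^0 = -1.
Ram(-18241, 97223) = {2, 17, 19, 29, 37, 43}; no ℚ_2-point on the conic.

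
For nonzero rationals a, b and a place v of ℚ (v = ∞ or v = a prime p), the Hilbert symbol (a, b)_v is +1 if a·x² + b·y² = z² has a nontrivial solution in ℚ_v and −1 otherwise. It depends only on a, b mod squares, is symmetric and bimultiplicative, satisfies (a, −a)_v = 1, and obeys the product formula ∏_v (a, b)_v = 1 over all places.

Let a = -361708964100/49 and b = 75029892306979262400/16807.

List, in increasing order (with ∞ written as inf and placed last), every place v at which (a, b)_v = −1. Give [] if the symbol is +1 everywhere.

Mod squares: a ≡ -418209, b ≡ 217. Check v ∈ {∞, 2, 3, 5, 7, 11, 19, 23, 29, 31}.
v=7: a=7^-2·(≡6), b=7^-5·(≡6) mod 7; (6|7)=-1, (6|7)=-1; (−1)^{-2·-5·3}·(-1)^-5·(-1)^-2 = -1.
v=19: a=19^1·(≡13), b=19^2·(≡13) mod 19; (13|19)=-1, (13|19)=-1; (−1)^{1·2·9}·(-1)^2·(-1)^1 = -1.
v=23: a=23^1·(≡19), b=23^2·(≡7) mod 23; (19|23)=-1, (7|23)=-1; (−1)^{1·2·11}·(-1)^2·(-1)^1 = -1.
v=5: a=5^2·(≡4), b=5^2·(≡3) mod 5; (4|5)=+1, (3|5)=-1; (−1)^{2·2·2}·(+1)^2·(-1)^2 = +1.
v=3: a=3^3·(≡1), b=3^4·(≡1) mod 3; (1|3)=+1, (1|3)=+1; (−1)^{3·4·1}·(+1)^4·(+1)^3 = +1.
v=2: v_2(a)=2, v_2(b)=6; units ≡ 7, 1 (mod 8); ε·ε+αω+βω = 1·0+2·0+6·0 ≡ 0  ⇒  (a,b)_2 = +1.
v=11: a=11^1·(≡7), b=11^2·(≡6) mod 11; (7|11)=-1, (6|11)=-1; (−1)^{1·2·5}·(-1)^2·(-1)^1 = -1.
v=29: a=29^1·(≡10), b=29^2·(≡19) mod 29; (10|29)=-1, (19|29)=-1; (−1)^{1·2·14}·(-1)^2·(-1)^1 = -1.
v=∞: -418209 < 0 and 217 > 0  ⇒  (a,b)_∞ = +1.
v=31: a=31^2·(≡11), b=31^3·(≡2) mod 31; (11|31)=-1, (2|31)=+1; (−1)^{2·3·15}·(-1)^3·(+1)^2 = -1.
|Ram(-418209, 217)| = 6, even; anisotropic at {7, 11, 19, 23, 29, 31}.

[7, 11, 19, 23, 29, 31]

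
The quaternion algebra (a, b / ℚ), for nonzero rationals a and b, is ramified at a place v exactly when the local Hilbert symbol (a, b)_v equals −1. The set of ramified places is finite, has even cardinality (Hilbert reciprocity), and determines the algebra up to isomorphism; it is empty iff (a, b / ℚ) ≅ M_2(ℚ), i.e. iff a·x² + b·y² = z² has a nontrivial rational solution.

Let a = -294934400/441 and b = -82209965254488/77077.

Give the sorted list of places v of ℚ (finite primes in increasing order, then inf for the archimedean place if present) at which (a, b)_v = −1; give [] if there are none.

(a, b) ≡ (-184334, -9137252046) mod (ℚ^×)²; places V = {2, 3, 5, 7, 11, 13, 19, 31, 37, 41, 47, 53, ∞}.
(a,b)_19: α=0, u≡4; β=2, v≡4 (mod 19); (4|19)=+1, (4|19)=+1; sign (−1)^0·+1^2·+1^0 = +1.
(a,b)_37: α=1, u≡35; β=1, v≡18 (mod 37); (35|37)=-1, (18|37)=-1; sign (−1)^0·-1^1·-1^1 = +1.
(a,b)_13: α=0, u≡7; β=-1, v≡7 (mod 13); (7|13)=-1, (7|13)=-1; sign (−1)^0·-1^-1·-1^0 = -1.
(a,b)_7: α=-2, u≡1; β=-2, v≡4 (mod 7); (1|7)=+1, (4|7)=+1; sign (−1)^0·+1^-2·+1^-2 = +1.
(a,b)_5: α=2, u≡4; β=0, v≡1 (mod 5); (4|5)=+1, (1|5)=+1; sign (−1)^0·+1^0·+1^2 = +1.
(a,b)_2: α=7, β=3; u≡1, v≡1 (mod 8); ε(u)ε(v)=0·0, αω(v)=7·0, βω(u)=3·0; sum ≡ 0  ⇒  +1.
(a,b)_3: α=-2, u≡1; β=5, v≡2 (mod 3); (1|3)=+1, (2|3)=-1; sign (−1)^0·+1^5·-1^-2 = +1.
(a,b)_53: α=1, u≡18; β=1, v≡28 (mod 53); (18|53)=-1, (28|53)=+1; sign (−1)^0·-1^1·+1^1 = -1.
(a,b)_41: α=0, u≡8; β=1, v≡25 (mod 41); (8|41)=+1, (25|41)=+1; sign (−1)^0·+1^1·+1^0 = +1.
(a,b)_11: α=0, u≡9; β=-2, v≡5 (mod 11); (9|11)=+1, (5|11)=+1; sign (−1)^0·+1^-2·+1^0 = +1.
(a,b)_∞: sgn(-184334)=−, sgn(-9137252046)=−, so -1.
(a,b)_47: α=1, u≡29; β=1, v≡1 (mod 47); (29|47)=-1, (1|47)=+1; sign (−1)^1·-1^1·+1^1 = +1.
(a,b)_31: α=0, u≡27; β=1, v≡12 (mod 31); (27|31)=-1, (12|31)=-1; sign (−1)^0·-1^1·-1^0 = -1.
(-184334, -9137252046 / ℚ) ramifies at {13, 31, 53, ∞}: a division algebra.

[13, 31, 53, inf]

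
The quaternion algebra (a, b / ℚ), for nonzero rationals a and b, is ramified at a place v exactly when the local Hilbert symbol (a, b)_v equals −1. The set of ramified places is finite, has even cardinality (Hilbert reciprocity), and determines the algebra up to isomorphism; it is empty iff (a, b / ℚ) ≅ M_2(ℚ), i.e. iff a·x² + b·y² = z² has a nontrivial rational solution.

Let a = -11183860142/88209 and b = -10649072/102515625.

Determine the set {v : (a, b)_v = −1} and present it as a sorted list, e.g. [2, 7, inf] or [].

(a, b) ≡ (-107198, -47) mod (ℚ^×)²; places V = {2, 3, 5, 7, 11, 13, 17, 19, 31, 47, ∞}.
(a,b)_17: α=2, u≡13; β=2, v≡13 (mod 17); (13|17)=+1, (13|17)=+1; sign (−1)^0·+1^2·+1^2 = +1.
(a,b)_7: α=1, u≡1; β=2, v≡4 (mod 7); (1|7)=+1, (4|7)=+1; sign (−1)^0·+1^2·+1^1 = +1.
(a,b)_19: α=3, u≡9; β=0, v≡12 (mod 19); (9|19)=+1, (12|19)=-1; sign (−1)^0·+1^0·-1^3 = -1.
(a,b)_31: α=1, u≡14; β=0, v≡21 (mod 31); (14|31)=+1, (21|31)=-1; sign (−1)^0·+1^0·-1^1 = -1.
(a,b)_11: α=-2, u≡6; β=0, v≡2 (mod 11); (6|11)=-1, (2|11)=-1; sign (−1)^0·-1^0·-1^-2 = +1.
(a,b)_2: α=1, β=4; u≡1, v≡1 (mod 8); ε(u)ε(v)=0·0, αω(v)=1·0, βω(u)=4·0; sum ≡ 0  ⇒  +1.
(a,b)_3: α=-6, u≡1; β=-8, v≡1 (mod 3); (1|3)=+1, (1|3)=+1; sign (−1)^0·+1^-8·+1^-6 = +1.
(a,b)_5: α=0, u≡2; β=-6, v≡3 (mod 5); (2|5)=-1, (3|5)=-1; sign (−1)^0·-1^-6·-1^0 = +1.
(a,b)_47: α=0, u≡24; β=1, v≡22 (mod 47); (24|47)=+1, (22|47)=-1; sign (−1)^0·+1^1·-1^0 = +1.
(a,b)_13: α=1, u≡9; β=0, v≡2 (mod 13); (9|13)=+1, (2|13)=-1; sign (−1)^0·+1^0·-1^1 = -1.
(a,b)_∞: sgn(-107198)=−, sgn(-47)=−, so -1.
Ram(-107198, -47) = {13, 19, 31, ∞}; no ℚ_13-point on the conic.

[13, 19, 31, inf]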